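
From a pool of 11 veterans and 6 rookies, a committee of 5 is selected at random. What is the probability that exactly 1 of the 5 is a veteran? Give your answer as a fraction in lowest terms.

165/6188

Total number of selections: C(17,5) = 6188.
Selections with exactly 1 veteran: choose 1 of the 11 veterans and 4 of the 6 rookies, C(11,1)·C(6,4) = 11·15 = 165.
Probability = 165/6188.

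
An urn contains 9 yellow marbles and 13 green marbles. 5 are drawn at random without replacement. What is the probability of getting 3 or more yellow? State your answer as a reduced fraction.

There are C(22,5) = 26334 ways to choose the 5.
Favorable selections (3 or more yellow): C(9,3)·C(13,2) + C(9,4)·C(13,1) + C(9,5)·C(13,0) = 6552 + 1638 + 126 = 8316.
Probability = 8316/26334 = 6/19.

6/19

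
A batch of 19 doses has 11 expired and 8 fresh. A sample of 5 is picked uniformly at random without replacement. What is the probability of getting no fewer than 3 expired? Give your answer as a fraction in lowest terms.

429/646

Total selections: C(19,5) = 11628.
Favorable selections (no fewer than 3 expired): C(11,3)·C(8,2) + C(11,4)·C(8,1) + C(11,5)·C(8,0) = 4620 + 2640 + 462 = 7722.
Probability = 7722/11628 = 429/646.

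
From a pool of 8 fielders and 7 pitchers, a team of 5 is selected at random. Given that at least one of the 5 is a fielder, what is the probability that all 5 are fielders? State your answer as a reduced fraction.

Work in counts. Selections with at least one fielder: C(15,5) − C(7,5) = 3003 − 21 = 2982.
Of those, selections where all 5 are fielders: C(8,5) = 56.
Conditional probability = 56/2982 = 4/213.

4/213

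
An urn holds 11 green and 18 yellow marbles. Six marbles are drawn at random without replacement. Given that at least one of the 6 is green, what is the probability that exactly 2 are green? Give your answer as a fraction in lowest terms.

1275/3458

Work in counts. Selections with at least one green: C(29,6) − C(18,6) = 475020 − 18564 = 456456.
Of those, selections where exactly 2 are green: C(11,2)·C(18,4) = 55·3060 = 168300.
Conditional probability = 168300/456456 = 1275/3458.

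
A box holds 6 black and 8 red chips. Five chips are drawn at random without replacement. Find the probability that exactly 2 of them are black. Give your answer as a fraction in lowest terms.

60/143

Total number of selections: C(14,5) = 2002.
Selections with exactly 2 black: choose 2 of the 6 black and 3 of the 8 red, C(6,2)·C(8,3) = 15·56 = 840.
Probability = 840/2002 = 60/143.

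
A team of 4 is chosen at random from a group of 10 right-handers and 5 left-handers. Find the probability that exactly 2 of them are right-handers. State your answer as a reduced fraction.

30/91

There are C(15,4) = 1365 ways to choose 4 from 15.
Selections with exactly 2 right-handers: choose 2 of the 10 right-handers and 2 of the 5 left-handers, C(10,2)·C(5,2) = 45·10 = 450.
Probability = 450/1365 = 30/91.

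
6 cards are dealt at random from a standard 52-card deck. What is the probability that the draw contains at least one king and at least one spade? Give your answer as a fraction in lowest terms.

6772177/20358520

There are C(52,6) = 20358520 possible draws.
By inclusion-exclusion on the complements, draws missing all kings or all spades: C(48,6) + C(39,6) − C(36,6) = 12271512 + 3262623 − 1947792 = 13586343.
So draws with at least one of each: 20358520 − 13586343 = 6772177, probability 6772177/20358520.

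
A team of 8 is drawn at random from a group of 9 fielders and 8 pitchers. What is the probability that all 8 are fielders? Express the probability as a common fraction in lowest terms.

There are C(17,8) = 24310 possible selections.
Selections with all fielders: C(9,8) = 9.
Probability = 9/24310.

9/24310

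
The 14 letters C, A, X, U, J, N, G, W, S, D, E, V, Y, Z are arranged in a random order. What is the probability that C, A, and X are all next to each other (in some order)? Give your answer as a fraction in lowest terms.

There are 14! = 87178291200 arrangements.
Treat the three as one block: 12! placements × 3! orders within the block = 479001600·6 = 2874009600.
Probability = 2874009600/87178291200 = 3/91.

3/91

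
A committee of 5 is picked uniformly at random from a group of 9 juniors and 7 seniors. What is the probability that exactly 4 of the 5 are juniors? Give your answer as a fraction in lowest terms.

21/104

Total number of selections: C(16,5) = 4368.
Selections with exactly 4 juniors: choose 4 of the 9 juniors and 1 of the 7 seniors, C(9,4)·C(7,1) = 126·7 = 882.
Probability = 882/4368 = 21/104.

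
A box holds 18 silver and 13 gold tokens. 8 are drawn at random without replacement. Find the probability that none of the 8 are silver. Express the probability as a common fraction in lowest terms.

11/67425

There are C(31,8) = 7888725 possible selections.
Selections with no silver (all gold): C(13,8) = 1287.
Probability = 1287/7888725 = 11/67425.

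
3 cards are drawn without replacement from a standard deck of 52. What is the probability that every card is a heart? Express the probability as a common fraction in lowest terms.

11/850

There are C(52,3) = 22100 possible 3-card hands.
Hands that are all hearts: C(13,3) = 286.
Probability = 286/22100 = 11/850.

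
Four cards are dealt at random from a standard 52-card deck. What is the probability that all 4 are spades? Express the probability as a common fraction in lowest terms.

11/4165

There are C(52,4) = 270725 possible 4-card hands.
Hands that are all spades: C(13,4) = 715.
Probability = 715/270725 = 11/4165.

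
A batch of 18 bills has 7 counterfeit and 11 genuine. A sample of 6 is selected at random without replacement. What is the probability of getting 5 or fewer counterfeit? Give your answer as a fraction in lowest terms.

There are C(18,6) = 18564 ways to choose the 6.
The complement is exactly 6 counterfeit: C(7,6)·C(11,0) = 7.
Probability = 1 − 7/18564 = 18557/18564 = 2651/2652.

2651/2652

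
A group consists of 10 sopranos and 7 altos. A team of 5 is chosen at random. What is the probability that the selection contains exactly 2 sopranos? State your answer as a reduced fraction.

225/884

Total number of selections: C(17,5) = 6188.
Selections with exactly 2 sopranos: choose 2 of the 10 sopranos and 3 of the 7 altos, C(10,2)·C(7,3) = 45·35 = 1575.
Probability = 1575/6188 = 225/884.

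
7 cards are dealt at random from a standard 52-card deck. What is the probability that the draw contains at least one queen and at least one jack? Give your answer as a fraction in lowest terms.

3105873/16723070

There are C(52,7) = 133784560 possible draws.
By inclusion-exclusion on the complements, draws missing all queens or all jacks: C(48,7) + C(48,7) − C(44,7) = 73629072 + 73629072 − 38320568 = 108937576.
So draws with at least one of each: 133784560 − 108937576 = 24846984, probability 24846984/133784560 = 3105873/16723070.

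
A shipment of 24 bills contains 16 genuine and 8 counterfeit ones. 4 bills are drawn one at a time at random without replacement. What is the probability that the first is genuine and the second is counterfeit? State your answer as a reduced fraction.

16/69

Multiply the conditional probabilities at each draw: 16/24 · 8/23 = 128/552 = 16/69.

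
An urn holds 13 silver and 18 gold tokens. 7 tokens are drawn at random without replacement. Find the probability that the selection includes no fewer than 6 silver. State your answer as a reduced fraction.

836/67425

There are C(31,7) = 2629575 ways to choose the 7.
Favorable selections (no fewer than 6 silver): C(13,6)·C(18,1) + C(13,7)·C(18,0) = 30888 + 1716 = 32604.
Probability = 32604/2629575 = 836/67425.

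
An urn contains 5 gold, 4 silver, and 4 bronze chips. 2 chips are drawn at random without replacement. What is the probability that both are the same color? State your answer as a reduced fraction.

There are C(13,2) = 78 ways to draw 2 chips.
All same color: C(5,2) + C(4,2) + C(4,2) = 10 + 6 + 6 = 22.
Probability = 22/78 = 11/39.

11/39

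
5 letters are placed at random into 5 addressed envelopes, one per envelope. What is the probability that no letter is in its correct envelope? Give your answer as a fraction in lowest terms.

11/30

There are 5! = 120 assignments.
By inclusion-exclusion, assignments with no fixed points: C(5,0)·5! − C(5,1)·4! + C(5,2)·3! − C(5,3)·2! + C(5,4)·1! − C(5,5)·0! = 44.
Probability = 44/120 = 11/30.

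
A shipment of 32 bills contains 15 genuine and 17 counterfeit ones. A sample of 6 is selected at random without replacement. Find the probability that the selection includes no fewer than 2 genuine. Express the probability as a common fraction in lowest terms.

Total selections: C(32,6) = 906192.
Favorable selections (no fewer than 2 genuine): C(15,2)·C(17,4) + C(15,3)·C(17,3) + C(15,4)·C(17,2) + C(15,5)·C(17,1) + C(15,6)·C(17,0) = 249900 + 309400 + 185640 + 51051 + 5005 = 800996.
Probability = 800996/906192 = 28607/32364.

28607/32364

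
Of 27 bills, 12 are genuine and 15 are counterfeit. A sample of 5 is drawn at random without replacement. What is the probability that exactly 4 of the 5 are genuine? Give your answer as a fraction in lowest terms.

55/598

The sample space is all 5-subsets of the 27: C(27,5) = 80730.
Selections with exactly 4 genuine: choose 4 of the 12 genuine and 1 of the 15 counterfeit, C(12,4)·C(15,1) = 495·15 = 7425.
Probability = 7425/80730 = 55/598.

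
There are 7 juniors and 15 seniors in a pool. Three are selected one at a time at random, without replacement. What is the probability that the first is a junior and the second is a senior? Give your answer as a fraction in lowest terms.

Multiply the conditional probabilities at each draw: 7/22 · 15/21 = 105/462 = 5/22.

5/22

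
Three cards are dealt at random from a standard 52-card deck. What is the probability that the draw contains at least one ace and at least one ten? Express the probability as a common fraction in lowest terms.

There are C(52,3) = 22100 possible draws.
By inclusion-exclusion on the complements, draws missing all aces or all tens: C(48,3) + C(48,3) − C(44,3) = 17296 + 17296 − 13244 = 21348.
So draws with at least one of each: 22100 − 21348 = 752, probability 752/22100 = 188/5525.

188/5525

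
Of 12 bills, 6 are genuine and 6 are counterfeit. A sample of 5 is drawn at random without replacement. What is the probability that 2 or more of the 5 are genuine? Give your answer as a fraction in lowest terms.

29/33

Total selections: C(12,5) = 792.
Count the complement (fewer than 2 genuine): C(6,0)·C(6,5) + C(6,1)·C(6,4) = 6 + 90 = 96.
Probability = 1 − 96/792 = 696/792 = 29/33.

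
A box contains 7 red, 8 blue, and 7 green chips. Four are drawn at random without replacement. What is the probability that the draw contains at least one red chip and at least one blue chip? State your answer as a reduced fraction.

There are C(22,4) = 7315 possible draws.
By inclusion-exclusion on the complements, draws missing all red or all blue: C(15,4) + C(14,4) − C(7,4) = 1365 + 1001 − 35 = 2331.
So draws with at least one of each: 7315 − 2331 = 4984, probability 4984/7315 = 712/1045.

712/1045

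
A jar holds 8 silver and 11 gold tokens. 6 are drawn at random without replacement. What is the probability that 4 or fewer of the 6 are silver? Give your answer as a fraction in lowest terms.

Total selections: C(19,6) = 27132.
Favorable selections (4 or fewer silver): C(8,0)·C(11,6) + C(8,1)·C(11,5) + C(8,2)·C(11,4) + C(8,3)·C(11,3) + C(8,4)·C(11,2) = 462 + 3696 + 9240 + 9240 + 3850 = 26488.
Probability = 26488/27132 = 946/969.

946/969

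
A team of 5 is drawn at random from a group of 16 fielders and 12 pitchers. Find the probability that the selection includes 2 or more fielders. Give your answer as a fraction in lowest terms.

There are C(28,5) = 98280 ways to choose the 5.
Count the complement (fewer than 2 fielders): C(16,0)·C(12,5) + C(16,1)·C(12,4) = 792 + 7920 = 8712.
Probability = 1 − 8712/98280 = 89568/98280 = 1244/1365.

1244/1365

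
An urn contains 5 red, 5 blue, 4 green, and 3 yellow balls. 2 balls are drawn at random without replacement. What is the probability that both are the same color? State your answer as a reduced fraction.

There are C(17,2) = 136 ways to draw 2 balls.
All same color: C(5,2) + C(5,2) + C(4,2) + C(3,2) = 10 + 10 + 6 + 3 = 29.
Probability = 29/136.

29/136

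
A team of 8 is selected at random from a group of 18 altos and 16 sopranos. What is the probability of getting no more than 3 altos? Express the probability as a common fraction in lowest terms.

16367/59334

Total selections: C(34,8) = 18156204.
Favorable selections (no more than 3 altos): C(18,0)·C(16,8) + C(18,1)·C(16,7) + C(18,2)·C(16,6) + C(18,3)·C(16,5) = 12870 + 205920 + 1225224 + 3564288 = 5008302.
Probability = 5008302/18156204 = 16367/59334.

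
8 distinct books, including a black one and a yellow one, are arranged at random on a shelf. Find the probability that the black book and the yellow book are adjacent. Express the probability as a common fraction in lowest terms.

1/4

There are 8! = 40320 arrangements.
Treat the black book and the yellow book as a block: 7! arrangements of the blocks × 2 orders within the block = 2·5040 = 10080.
Probability = 10080/40320 = 1/4.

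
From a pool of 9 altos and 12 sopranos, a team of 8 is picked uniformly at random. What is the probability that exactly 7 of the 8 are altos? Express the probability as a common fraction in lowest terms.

24/11305

Total number of selections: C(21,8) = 203490.
Selections with exactly 7 altos: choose 7 of the 9 altos and 1 of the 12 sopranos, C(9,7)·C(12,1) = 36·12 = 432.
Probability = 432/203490 = 24/11305.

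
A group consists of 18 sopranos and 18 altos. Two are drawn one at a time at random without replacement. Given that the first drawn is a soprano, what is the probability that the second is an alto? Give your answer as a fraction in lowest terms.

18/35

After removing one soprano, 35 remain: 17 sopranos and 18 altos.
So the probability the next is an alto is 18/35.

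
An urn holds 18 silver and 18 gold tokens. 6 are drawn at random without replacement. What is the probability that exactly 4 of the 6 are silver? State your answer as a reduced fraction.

There are C(36,6) = 1947792 ways to choose 6 from 36.
Selections with exactly 4 silver: choose 4 of the 18 silver and 2 of the 18 gold, C(18,4)·C(18,2) = 3060·153 = 468180.
Probability = 468180/1947792 = 2295/9548.

2295/9548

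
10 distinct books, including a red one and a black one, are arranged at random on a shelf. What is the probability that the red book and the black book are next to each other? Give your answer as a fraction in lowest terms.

1/5

There are 10! = 3628800 arrangements.
Treat the red book and the black book as a block: 9! arrangements of the blocks × 2 orders within the block = 2·362880 = 725760.
Probability = 725760/3628800 = 1/5.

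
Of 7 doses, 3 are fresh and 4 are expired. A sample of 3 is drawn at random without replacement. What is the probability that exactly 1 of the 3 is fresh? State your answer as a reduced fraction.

Total number of selections: C(7,3) = 35.
Selections with exactly 1 fresh: choose 1 of the 3 fresh and 2 of the 4 expired, C(3,1)·C(4,2) = 3·6 = 18.
Probability = 18/35.

18/35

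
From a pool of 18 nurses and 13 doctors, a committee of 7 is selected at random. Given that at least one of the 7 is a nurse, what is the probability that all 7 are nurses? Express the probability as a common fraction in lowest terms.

Work in counts. Selections with at least one nurse: C(31,7) − C(13,7) = 2629575 − 1716 = 2627859.
Of those, selections where all 7 are nurses: C(18,7) = 31824.
Conditional probability = 31824/2627859 = 816/67381.

816/67381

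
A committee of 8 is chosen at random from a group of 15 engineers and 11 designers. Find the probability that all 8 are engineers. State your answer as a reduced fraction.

There are C(26,8) = 1562275 possible selections.
Selections with all engineers: C(15,8) = 6435.
Probability = 6435/1562275 = 9/2185.

9/2185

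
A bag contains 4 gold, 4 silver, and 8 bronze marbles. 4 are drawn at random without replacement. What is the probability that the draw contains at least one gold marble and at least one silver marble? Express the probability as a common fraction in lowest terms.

There are C(16,4) = 1820 possible draws.
By inclusion-exclusion on the complements, draws missing all gold or all silver: C(12,4) + C(12,4) − C(8,4) = 495 + 495 − 70 = 920.
So draws with at least one of each: 1820 − 920 = 900, probability 900/1820 = 45/91.

45/91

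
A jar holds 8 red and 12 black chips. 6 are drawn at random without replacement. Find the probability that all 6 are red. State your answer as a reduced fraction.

7/9690

There are C(20,6) = 38760 possible selections.
Selections with all red: C(8,6) = 28.
Probability = 28/38760 = 7/9690.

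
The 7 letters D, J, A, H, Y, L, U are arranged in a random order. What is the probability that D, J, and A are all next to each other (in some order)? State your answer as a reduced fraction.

1/7

There are 7! = 5040 arrangements.
Treat the three as one block: 5! placements × 3! orders within the block = 120·6 = 720.
Probability = 720/5040 = 1/7.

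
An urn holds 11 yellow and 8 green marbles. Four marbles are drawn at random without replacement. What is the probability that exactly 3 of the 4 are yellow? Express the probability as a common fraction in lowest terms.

Total number of selections: C(19,4) = 3876.
Selections with exactly 3 yellow: choose 3 of the 11 yellow and 1 of the 8 green, C(11,3)·C(8,1) = 165·8 = 1320.
Probability = 1320/3876 = 110/323.

110/323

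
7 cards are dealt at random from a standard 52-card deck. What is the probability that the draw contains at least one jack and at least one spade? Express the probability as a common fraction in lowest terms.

53122231/133784560

There are C(52,7) = 133784560 possible draws.
By inclusion-exclusion on the complements, draws missing all jacks or all spades: C(48,7) + C(39,7) − C(36,7) = 73629072 + 15380937 − 8347680 = 80662329.
So draws with at least one of each: 133784560 − 80662329 = 53122231, probability 53122231/133784560.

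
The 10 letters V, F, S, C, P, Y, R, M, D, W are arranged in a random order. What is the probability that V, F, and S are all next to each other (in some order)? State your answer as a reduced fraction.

There are 10! = 3628800 arrangements.
Treat the three as one block: 8! placements × 3! orders within the block = 40320·6 = 241920.
Probability = 241920/3628800 = 1/15.

1/15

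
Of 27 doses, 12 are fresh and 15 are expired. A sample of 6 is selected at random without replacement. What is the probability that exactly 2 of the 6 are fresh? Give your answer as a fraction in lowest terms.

7/23

Total number of selections: C(27,6) = 296010.
Selections with exactly 2 fresh: choose 2 of the 12 fresh and 4 of the 15 expired, C(12,2)·C(15,4) = 66·1365 = 90090.
Probability = 90090/296010 = 7/23.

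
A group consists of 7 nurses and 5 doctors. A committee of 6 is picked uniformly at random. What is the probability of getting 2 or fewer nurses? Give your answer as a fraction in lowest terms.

4/33

Total selections: C(12,6) = 924.
Favorable selections (2 or fewer nurses): C(7,1)·C(5,5) + C(7,2)·C(5,4) = 7 + 105 = 112.
Probability = 112/924 = 4/33.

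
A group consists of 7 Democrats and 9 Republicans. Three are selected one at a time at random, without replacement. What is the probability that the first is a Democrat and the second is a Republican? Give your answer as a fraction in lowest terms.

Multiply the conditional probabilities at each draw: 7/16 · 9/15 = 63/240 = 21/80.

21/80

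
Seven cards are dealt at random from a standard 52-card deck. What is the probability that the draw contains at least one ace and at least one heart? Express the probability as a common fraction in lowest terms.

There are C(52,7) = 133784560 possible draws.
By inclusion-exclusion on the complements, draws missing all aces or all hearts: C(48,7) + C(39,7) − C(36,7) = 73629072 + 15380937 − 8347680 = 80662329.
So draws with at least one of each: 133784560 − 80662329 = 53122231, probability 53122231/133784560.

53122231/133784560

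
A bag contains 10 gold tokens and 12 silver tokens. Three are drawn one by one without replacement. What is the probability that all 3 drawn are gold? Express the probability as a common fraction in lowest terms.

6/77

Multiply the conditional probabilities at each draw: 10/22 · 9/21 · 8/20 = 720/9240 = 6/77.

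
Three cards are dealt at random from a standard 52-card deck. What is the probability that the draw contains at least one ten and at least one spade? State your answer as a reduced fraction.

33/260

There are C(52,3) = 22100 possible draws.
By inclusion-exclusion on the complements, draws missing all tens or all spades: C(48,3) + C(39,3) − C(36,3) = 17296 + 9139 − 7140 = 19295.
So draws with at least one of each: 22100 − 19295 = 2805, probability 2805/22100 = 33/260.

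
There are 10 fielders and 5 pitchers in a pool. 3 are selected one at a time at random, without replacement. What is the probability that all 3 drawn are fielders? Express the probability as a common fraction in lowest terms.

24/91

Multiply the conditional probabilities at each draw: 10/15 · 9/14 · 8/13 = 720/2730 = 24/91.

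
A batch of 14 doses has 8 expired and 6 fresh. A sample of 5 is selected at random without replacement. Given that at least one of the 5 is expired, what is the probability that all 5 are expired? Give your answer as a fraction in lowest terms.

Work in counts. Selections with at least one expired: C(14,5) − C(6,5) = 2002 − 6 = 1996.
Of those, selections where all 5 are expired: C(8,5) = 56.
Conditional probability = 56/1996 = 14/499.

14/499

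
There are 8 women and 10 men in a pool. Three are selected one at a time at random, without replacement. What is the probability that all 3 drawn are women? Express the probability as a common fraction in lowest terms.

Multiply the conditional probabilities at each draw: 8/18 · 7/17 · 6/16 = 336/4896 = 7/102.

7/102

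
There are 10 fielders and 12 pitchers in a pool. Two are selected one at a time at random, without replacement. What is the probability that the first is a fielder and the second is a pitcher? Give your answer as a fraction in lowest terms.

20/77

Multiply the conditional probabilities at each draw: 10/22 · 12/21 = 120/462 = 20/77.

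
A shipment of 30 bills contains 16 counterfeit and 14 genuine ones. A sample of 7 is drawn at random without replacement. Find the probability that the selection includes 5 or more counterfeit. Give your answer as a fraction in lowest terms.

334/1305

There are C(30,7) = 2035800 ways to choose the 7.
Favorable selections (5 or more counterfeit): C(16,5)·C(14,2) + C(16,6)·C(14,1) + C(16,7)·C(14,0) = 397488 + 112112 + 11440 = 521040.
Probability = 521040/2035800 = 334/1305.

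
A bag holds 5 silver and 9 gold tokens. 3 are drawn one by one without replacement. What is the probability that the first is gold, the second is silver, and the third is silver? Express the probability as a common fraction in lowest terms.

Multiply the conditional probabilities at each draw: 9/14 · 5/13 · 4/12 = 180/2184 = 15/182.

15/182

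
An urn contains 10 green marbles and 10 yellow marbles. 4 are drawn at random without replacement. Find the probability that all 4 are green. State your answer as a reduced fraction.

There are C(20,4) = 4845 possible selections.
Selections with all green: C(10,4) = 210.
Probability = 210/4845 = 14/323.

14/323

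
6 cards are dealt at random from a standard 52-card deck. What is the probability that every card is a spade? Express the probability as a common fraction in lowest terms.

There are C(52,6) = 20358520 possible 6-card hands.
Hands that are all spades: C(13,6) = 1716.
Probability = 1716/20358520 = 33/391510.

33/391510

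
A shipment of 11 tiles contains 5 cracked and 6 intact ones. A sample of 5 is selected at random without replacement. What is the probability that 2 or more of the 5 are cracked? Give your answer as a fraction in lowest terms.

127/154

There are C(11,5) = 462 ways to choose the 5.
Count the complement (fewer than 2 cracked): C(5,0)·C(6,5) + C(5,1)·C(6,4) = 6 + 75 = 81.
Probability = 1 − 81/462 = 381/462 = 127/154.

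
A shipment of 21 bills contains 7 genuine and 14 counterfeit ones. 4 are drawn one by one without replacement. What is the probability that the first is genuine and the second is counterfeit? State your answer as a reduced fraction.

7/30

Multiply the conditional probabilities at each draw: 7/21 · 14/20 = 98/420 = 7/30.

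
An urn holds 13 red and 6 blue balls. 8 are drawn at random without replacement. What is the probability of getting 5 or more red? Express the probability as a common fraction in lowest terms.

Total selections: C(19,8) = 75582.
Count the complement (fewer than 5 red): C(13,2)·C(6,6) + C(13,3)·C(6,5) + C(13,4)·C(6,4) = 78 + 1716 + 10725 = 12519.
Probability = 1 − 12519/75582 = 63063/75582 = 539/646.

539/646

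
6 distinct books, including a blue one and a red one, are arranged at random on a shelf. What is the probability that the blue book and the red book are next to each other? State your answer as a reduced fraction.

1/3

There are 6! = 720 arrangements.
Treat the blue book and the red book as a block: 5! arrangements of the blocks × 2 orders within the block = 2·120 = 240.
Probability = 240/720 = 1/3.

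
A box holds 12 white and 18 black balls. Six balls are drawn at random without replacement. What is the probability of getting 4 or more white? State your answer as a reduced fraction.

There are C(30,6) = 593775 ways to choose the 6.
Favorable selections (4 or more white): C(12,4)·C(18,2) + C(12,5)·C(18,1) + C(12,6)·C(18,0) = 75735 + 14256 + 924 = 90915.
Probability = 90915/593775 = 209/1365.

209/1365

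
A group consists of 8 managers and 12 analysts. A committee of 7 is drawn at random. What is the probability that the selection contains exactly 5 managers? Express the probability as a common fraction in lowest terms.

77/1615

Total number of selections: C(20,7) = 77520.
Selections with exactly 5 managers: choose 5 of the 8 managers and 2 of the 12 analysts, C(8,5)·C(12,2) = 56·66 = 3696.
Probability = 3696/77520 = 77/1615.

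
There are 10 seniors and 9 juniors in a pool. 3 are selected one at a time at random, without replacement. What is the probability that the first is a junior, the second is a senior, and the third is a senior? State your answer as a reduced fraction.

Multiply the conditional probabilities at each draw: 9/19 · 10/18 · 9/17 = 810/5814 = 45/323.

45/323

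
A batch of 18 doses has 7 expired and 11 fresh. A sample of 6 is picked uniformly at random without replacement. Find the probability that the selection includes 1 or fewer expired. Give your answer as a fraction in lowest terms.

44/221

There are C(18,6) = 18564 ways to choose the 6.
Favorable selections (1 or fewer expired): C(7,0)·C(11,6) + C(7,1)·C(11,5) = 462 + 3234 = 3696.
Probability = 3696/18564 = 44/221.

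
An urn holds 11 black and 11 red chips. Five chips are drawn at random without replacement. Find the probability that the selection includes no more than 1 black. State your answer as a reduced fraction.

62/399

Total selections: C(22,5) = 26334.
Favorable selections (no more than 1 black): C(11,0)·C(11,5) + C(11,1)·C(11,4) = 462 + 3630 = 4092.
Probability = 4092/26334 = 62/399.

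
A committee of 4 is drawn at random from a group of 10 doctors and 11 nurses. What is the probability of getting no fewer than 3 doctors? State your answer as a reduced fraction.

Total selections: C(21,4) = 5985.
Favorable selections (no fewer than 3 doctors): C(10,3)·C(11,1) + C(10,4)·C(11,0) = 1320 + 210 = 1530.
Probability = 1530/5985 = 34/133.

34/133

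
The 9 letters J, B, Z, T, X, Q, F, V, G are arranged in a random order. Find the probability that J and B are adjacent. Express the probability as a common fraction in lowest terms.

There are 9! = 362880 arrangements.
Treat J and B as a block: 8! arrangements of the blocks × 2 orders within the block = 2·40320 = 80640.
Probability = 80640/362880 = 2/9.

2/9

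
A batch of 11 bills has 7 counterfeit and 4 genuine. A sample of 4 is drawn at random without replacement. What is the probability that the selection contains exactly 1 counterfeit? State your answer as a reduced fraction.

There are C(11,4) = 330 ways to choose 4 from 11.
Selections with exactly 1 counterfeit: choose 1 of the 7 counterfeit and 3 of the 4 genuine, C(7,1)·C(4,3) = 7·4 = 28.
Probability = 28/330 = 14/165.

14/165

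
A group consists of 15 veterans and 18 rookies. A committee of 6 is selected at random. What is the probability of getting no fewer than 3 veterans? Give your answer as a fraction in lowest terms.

5707/9889

Total selections: C(33,6) = 1107568.
Count the complement (fewer than 3 veterans): C(15,0)·C(18,6) + C(15,1)·C(18,5) + C(15,2)·C(18,4) = 18564 + 128520 + 321300 = 468384.
Probability = 1 − 468384/1107568 = 639184/1107568 = 5707/9889.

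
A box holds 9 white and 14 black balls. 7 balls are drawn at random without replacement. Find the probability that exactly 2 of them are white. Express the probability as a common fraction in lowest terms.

Total number of selections: C(23,7) = 245157.
Selections with exactly 2 white: choose 2 of the 9 white and 5 of the 14 black, C(9,2)·C(14,5) = 36·2002 = 72072.
Probability = 72072/245157 = 2184/7429.

2184/7429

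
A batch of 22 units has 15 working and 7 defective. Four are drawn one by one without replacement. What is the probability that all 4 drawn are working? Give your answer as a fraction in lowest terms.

Multiply the conditional probabilities at each draw: 15/22 · 14/21 · 13/20 · 12/19 = 32760/175560 = 39/209.

39/209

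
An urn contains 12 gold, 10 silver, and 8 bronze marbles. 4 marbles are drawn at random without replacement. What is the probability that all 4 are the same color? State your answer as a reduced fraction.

There are C(30,4) = 27405 ways to draw 4 marbles.
All same color: C(12,4) + C(10,4) + C(8,4) = 495 + 210 + 70 = 775.
Probability = 775/27405 = 155/5481.

155/5481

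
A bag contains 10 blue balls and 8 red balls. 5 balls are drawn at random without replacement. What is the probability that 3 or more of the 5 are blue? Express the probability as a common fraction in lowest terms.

21/34

There are C(18,5) = 8568 ways to choose the 5.
Favorable selections (3 or more blue): C(10,3)·C(8,2) + C(10,4)·C(8,1) + C(10,5)·C(8,0) = 3360 + 1680 + 252 = 5292.
Probability = 5292/8568 = 21/34.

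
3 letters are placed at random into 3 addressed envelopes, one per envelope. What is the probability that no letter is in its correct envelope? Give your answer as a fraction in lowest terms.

1/3

There are 3! = 6 assignments.
By inclusion-exclusion, assignments with no fixed points: C(3,0)·3! − C(3,1)·2! + C(3,2)·1! − C(3,3)·0! = 2.
Probability = 2/6 = 1/3.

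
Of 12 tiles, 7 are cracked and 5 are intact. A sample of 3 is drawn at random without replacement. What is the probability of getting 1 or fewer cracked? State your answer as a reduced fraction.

Total selections: C(12,3) = 220.
Favorable selections (1 or fewer cracked): C(7,0)·C(5,3) + C(7,1)·C(5,2) = 10 + 70 = 80.
Probability = 80/220 = 4/11.

4/11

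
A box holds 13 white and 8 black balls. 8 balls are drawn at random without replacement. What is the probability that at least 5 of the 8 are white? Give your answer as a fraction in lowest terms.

Total selections: C(21,8) = 203490.
Favorable selections (at least 5 white): C(13,5)·C(8,3) + C(13,6)·C(8,2) + C(13,7)·C(8,1) + C(13,8)·C(8,0) = 72072 + 48048 + 13728 + 1287 = 135135.
Probability = 135135/203490 = 429/646.

429/646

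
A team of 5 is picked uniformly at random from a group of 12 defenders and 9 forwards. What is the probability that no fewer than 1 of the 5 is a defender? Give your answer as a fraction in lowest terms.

Total selections: C(21,5) = 20349.
The complement is all 5 are forwards: C(9,5) = 126.
Probability = 1 − 126/20349 = 20223/20349 = 321/323.

321/323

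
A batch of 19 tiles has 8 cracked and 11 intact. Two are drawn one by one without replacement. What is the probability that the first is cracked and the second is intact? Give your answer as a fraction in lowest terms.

Multiply the conditional probabilities at each draw: 8/19 · 11/18 = 88/342 = 44/171.

44/171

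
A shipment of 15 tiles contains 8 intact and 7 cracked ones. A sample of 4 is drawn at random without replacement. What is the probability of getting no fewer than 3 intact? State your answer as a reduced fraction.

Total selections: C(15,4) = 1365.
Favorable selections (no fewer than 3 intact): C(8,3)·C(7,1) + C(8,4)·C(7,0) = 392 + 70 = 462.
Probability = 462/1365 = 22/65.

22/65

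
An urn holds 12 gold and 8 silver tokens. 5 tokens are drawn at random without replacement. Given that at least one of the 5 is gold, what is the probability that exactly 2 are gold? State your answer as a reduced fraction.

462/1931

Work in counts. Selections with at least one gold: C(20,5) − C(8,5) = 15504 − 56 = 15448.
Of those, selections where exactly 2 are gold: C(12,2)·C(8,3) = 66·56 = 3696.
Conditional probability = 3696/15448 = 462/1931.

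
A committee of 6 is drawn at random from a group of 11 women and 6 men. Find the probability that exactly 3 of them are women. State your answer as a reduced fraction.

The sample space is all 6-subsets of the 17: C(17,6) = 12376.
Selections with exactly 3 women: choose 3 of the 11 women and 3 of the 6 men, C(11,3)·C(6,3) = 165·20 = 3300.
Probability = 3300/12376 = 825/3094.

825/3094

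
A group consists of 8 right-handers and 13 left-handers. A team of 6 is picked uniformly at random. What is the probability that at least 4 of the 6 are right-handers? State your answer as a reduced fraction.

There are C(21,6) = 54264 ways to choose the 6.
Favorable selections (at least 4 right-handers): C(8,4)·C(13,2) + C(8,5)·C(13,1) + C(8,6)·C(13,0) = 5460 + 728 + 28 = 6216.
Probability = 6216/54264 = 37/323.

37/323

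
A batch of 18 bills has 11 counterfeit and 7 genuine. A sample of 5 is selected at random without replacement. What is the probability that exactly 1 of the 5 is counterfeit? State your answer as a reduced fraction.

The sample space is all 5-subsets of the 18: C(18,5) = 8568.
Selections with exactly 1 counterfeit: choose 1 of the 11 counterfeit and 4 of the 7 genuine, C(11,1)·C(7,4) = 11·35 = 385.
Probability = 385/8568 = 55/1224.

55/1224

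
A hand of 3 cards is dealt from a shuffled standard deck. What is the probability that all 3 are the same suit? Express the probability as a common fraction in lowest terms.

There are C(52,3) = 22100 possible 3-card hands.
Hands of one suit: 4 suits × C(13,3) = 4·286 = 1144.
Probability = 1144/22100 = 22/425.

22/425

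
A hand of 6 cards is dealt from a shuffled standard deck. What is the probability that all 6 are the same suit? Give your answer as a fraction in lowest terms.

66/195755

There are C(52,6) = 20358520 possible 6-card hands.
Hands of one suit: 4 suits × C(13,6) = 4·1716 = 6864.
Probability = 6864/20358520 = 66/195755.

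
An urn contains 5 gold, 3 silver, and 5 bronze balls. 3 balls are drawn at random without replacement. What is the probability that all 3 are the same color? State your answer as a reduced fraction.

21/286

There are C(13,3) = 286 ways to draw 3 balls.
All same color: C(5,3) + C(3,3) + C(5,3) = 10 + 1 + 10 = 21.
Probability = 21/286.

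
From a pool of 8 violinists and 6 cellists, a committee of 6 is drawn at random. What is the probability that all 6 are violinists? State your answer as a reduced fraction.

4/429

There are C(14,6) = 3003 possible selections.
Selections with all violinists: C(8,6) = 28.
Probability = 28/3003 = 4/429.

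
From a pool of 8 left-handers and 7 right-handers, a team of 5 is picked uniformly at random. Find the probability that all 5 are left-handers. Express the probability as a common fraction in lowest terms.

8/429

There are C(15,5) = 3003 possible selections.
Selections with all left-handers: C(8,5) = 56.
Probability = 56/3003 = 8/429.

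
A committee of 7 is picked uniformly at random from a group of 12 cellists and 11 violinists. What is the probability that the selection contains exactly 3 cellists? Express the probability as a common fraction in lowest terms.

There are C(23,7) = 245157 ways to choose 7 from 23.
Selections with exactly 3 cellists: choose 3 of the 12 cellists and 4 of the 11 violinists, C(12,3)·C(11,4) = 220·330 = 72600.
Probability = 72600/245157 = 2200/7429.

2200/7429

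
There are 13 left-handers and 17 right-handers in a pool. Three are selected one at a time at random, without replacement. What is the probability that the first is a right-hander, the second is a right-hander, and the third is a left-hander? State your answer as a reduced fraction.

442/3045

Multiply the conditional probabilities at each draw: 17/30 · 16/29 · 13/28 = 3536/24360 = 442/3045.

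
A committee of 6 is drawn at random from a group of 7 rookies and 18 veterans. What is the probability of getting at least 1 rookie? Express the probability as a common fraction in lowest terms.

5662/6325

There are C(25,6) = 177100 ways to choose the 6.
The complement is all 6 are veterans: C(18,6) = 18564.
Probability = 1 − 18564/177100 = 158536/177100 = 5662/6325.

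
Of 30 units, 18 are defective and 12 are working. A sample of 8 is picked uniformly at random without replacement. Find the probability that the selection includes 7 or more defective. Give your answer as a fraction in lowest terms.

3638/50025

There are C(30,8) = 5852925 ways to choose the 8.
Favorable selections (7 or more defective): C(18,7)·C(12,1) + C(18,8)·C(12,0) = 381888 + 43758 = 425646.
Probability = 425646/5852925 = 3638/50025.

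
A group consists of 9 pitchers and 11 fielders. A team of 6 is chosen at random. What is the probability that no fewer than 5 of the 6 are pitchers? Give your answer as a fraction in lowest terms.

Total selections: C(20,6) = 38760.
Favorable selections (no fewer than 5 pitchers): C(9,5)·C(11,1) + C(9,6)·C(11,0) = 1386 + 84 = 1470.
Probability = 1470/38760 = 49/1292.

49/1292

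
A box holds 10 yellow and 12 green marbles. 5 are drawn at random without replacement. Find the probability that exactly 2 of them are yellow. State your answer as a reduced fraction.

50/133

There are C(22,5) = 26334 ways to choose 5 from 22.
Selections with exactly 2 yellow: choose 2 of the 10 yellow and 3 of the 12 green, C(10,2)·C(12,3) = 45·220 = 9900.
Probability = 9900/26334 = 50/133.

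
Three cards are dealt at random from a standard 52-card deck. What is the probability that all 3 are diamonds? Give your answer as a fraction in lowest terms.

11/850

There are C(52,3) = 22100 possible 3-card hands.
Hands that are all diamonds: C(13,3) = 286.
Probability = 286/22100 = 11/850.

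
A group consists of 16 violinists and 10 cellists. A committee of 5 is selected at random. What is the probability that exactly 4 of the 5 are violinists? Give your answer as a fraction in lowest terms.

70/253

There are C(26,5) = 65780 ways to choose 5 from 26.
Selections with exactly 4 violinists: choose 4 of the 16 violinists and 1 of the 10 cellists, C(16,4)·C(10,1) = 1820·10 = 18200.
Probability = 18200/65780 = 70/253.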